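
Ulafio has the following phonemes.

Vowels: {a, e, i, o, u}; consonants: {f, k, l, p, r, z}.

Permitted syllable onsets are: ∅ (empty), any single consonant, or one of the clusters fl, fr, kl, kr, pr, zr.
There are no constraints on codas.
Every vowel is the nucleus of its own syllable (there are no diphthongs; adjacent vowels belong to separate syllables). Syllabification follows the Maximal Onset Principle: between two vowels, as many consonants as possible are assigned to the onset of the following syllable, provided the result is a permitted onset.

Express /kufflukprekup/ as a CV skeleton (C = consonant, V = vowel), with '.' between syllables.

CVC.CCVC.CCV.CVC

Vowels present: u, u, e, u; each is a nucleus, giving 4 syllables.
V1 /u/ – V2 /u/: cluster /ffl/ — the longest permitted-onset suffix is /fl/; onset = /fl/, preceding coda = /f/.
V2 /u/ – V3 /e/: /kpr/ — longest licit onset from the right is /pr/, leaving /k/ as coda.
V3 /e/ – V4 /u/: /k/ → onset of the next syllable (single consonants are always licit onsets).
Putting it together: kuf.fluk.pre.kup.
Mapping each syllable to C/V: /kuf/ → CVC, /fluk/ → CCVC, /pre/ → CCV, /kup/ → CVC.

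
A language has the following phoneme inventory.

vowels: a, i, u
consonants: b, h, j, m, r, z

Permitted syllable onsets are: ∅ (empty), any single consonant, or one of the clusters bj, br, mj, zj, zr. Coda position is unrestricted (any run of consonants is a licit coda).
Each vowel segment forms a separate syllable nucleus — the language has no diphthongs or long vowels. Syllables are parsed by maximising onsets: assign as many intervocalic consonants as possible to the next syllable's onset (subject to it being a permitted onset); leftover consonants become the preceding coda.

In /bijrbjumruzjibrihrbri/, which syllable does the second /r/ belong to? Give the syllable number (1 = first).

The vowels are i, u, u, i, i, i — 6 nuclei, so 6 syllables.
σ1/σ2 boundary: /jrbj/; trying suffixes from longest down, /bj/ is the first permitted one, so coda /jr/ | onset /bj/.
σ2/σ3 boundary: /mr/ splits as /m/ + /r/ (/r/ is the longest suffix that is a licit onset).
σ3/σ4 boundary: /zj/ is a licit onset in full, so it all attaches to the next syllable.
σ4/σ5 boundary: /br/ is a licit onset in full, so it all attaches to the next syllable.
σ5/σ6 boundary: /hrbr/ splits as /hr/ + /br/ (/br/ is the longest suffix that is a licit onset).
So the parse is bijr.bjum.ru.zji.brihr.bri.
The second /r/ is in the onset of syllable 3 (/ru/).

3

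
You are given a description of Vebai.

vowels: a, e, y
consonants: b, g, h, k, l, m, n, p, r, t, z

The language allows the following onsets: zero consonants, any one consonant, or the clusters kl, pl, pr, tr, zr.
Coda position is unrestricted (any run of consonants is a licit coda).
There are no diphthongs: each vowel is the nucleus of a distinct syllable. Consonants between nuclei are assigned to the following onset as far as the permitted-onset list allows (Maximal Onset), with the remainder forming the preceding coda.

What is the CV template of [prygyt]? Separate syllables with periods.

CCV.CVC

The vowels are y, y — 2 nuclei, so 2 syllables.
/y…y/ gap (V1→V2): just /g/ — single C goes to the following onset.
So the parse is pry.gyt.
Mapping each syllable to C/V: /pry/ → CCV, /gyt/ → CVC.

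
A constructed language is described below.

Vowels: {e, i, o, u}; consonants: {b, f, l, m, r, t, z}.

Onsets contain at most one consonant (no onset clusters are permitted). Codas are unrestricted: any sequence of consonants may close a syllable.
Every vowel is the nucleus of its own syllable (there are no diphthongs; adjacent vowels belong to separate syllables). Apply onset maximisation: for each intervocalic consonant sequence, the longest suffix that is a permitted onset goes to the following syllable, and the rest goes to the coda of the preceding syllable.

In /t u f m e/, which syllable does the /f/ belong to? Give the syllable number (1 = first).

The vowels are u, e — 2 nuclei, so 2 syllables.
/u…e/ gap (V1→V2): /fm/ splits as /f/ + /m/ (/m/ is the longest suffix that is a licit onset).
Result: tuf.me.
The /f/ is in the coda of syllable 1 (/tuf/).

1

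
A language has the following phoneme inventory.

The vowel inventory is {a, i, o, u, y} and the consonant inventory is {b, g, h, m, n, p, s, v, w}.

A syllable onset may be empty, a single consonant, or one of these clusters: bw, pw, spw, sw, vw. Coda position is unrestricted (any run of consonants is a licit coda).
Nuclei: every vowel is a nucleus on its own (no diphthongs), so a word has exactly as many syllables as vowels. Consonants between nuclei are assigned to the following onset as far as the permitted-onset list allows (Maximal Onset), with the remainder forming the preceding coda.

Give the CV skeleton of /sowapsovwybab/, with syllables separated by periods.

CV.CVC.CV.CCV.CVC

Nuclei (vowels): o, a, o, y, a → 5 syllables.
/o…a/ gap (V1→V2): /w/ → onset of the next syllable (single consonants are always licit onsets).
/a…o/ gap (V2→V3): /ps/ — longest licit onset from the right is /s/, leaving /p/ as coda.
/o…y/ gap (V3→V4): /vw/ — entire cluster is a permitted onset → onset /vw/, coda ∅.
/y…a/ gap (V4→V5): just /b/ — single C goes to the following onset.
Putting it together: so.wap.so.vwy.bab.
Mapping each syllable to C/V: /so/ → CV, /wap/ → CVC, /so/ → CV, /vwy/ → CCV, /bab/ → CVC.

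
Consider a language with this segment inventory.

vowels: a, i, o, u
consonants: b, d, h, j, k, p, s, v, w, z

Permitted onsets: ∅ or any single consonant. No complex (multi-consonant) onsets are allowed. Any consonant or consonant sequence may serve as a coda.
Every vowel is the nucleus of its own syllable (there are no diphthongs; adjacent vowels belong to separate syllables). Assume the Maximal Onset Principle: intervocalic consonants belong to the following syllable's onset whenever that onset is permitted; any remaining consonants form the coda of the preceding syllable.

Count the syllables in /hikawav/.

3

Vowels present: i, a, a; each is a nucleus, giving 3 syllables.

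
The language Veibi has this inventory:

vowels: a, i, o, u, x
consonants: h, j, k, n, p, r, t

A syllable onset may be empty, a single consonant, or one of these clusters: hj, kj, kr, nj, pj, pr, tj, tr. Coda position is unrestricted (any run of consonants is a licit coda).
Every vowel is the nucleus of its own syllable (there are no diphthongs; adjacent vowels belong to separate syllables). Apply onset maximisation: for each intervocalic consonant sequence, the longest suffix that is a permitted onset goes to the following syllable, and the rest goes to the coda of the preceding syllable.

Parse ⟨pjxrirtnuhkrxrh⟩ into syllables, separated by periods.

Nuclei (vowels): x, i, u, x → 4 syllables.
σ1/σ2 boundary: just /r/ — single C goes to the following onset.
σ2/σ3 boundary: /rtn/ splits as /rt/ + /n/ (/n/ is the longest suffix that is a licit onset).
σ3/σ4 boundary: /hkr/ — longest licit onset from the right is /kr/, leaving /h/ as coda.

pjx.rirt.nuh.krxrh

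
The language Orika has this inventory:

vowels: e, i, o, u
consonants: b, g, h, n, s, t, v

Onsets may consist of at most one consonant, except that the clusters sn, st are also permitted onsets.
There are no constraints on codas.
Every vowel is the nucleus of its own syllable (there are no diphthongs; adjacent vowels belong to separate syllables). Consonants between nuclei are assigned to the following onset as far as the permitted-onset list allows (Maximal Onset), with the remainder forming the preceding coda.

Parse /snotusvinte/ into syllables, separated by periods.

The vowels are o, u, i, e — 4 nuclei, so 4 syllables.
/o…u/ gap (V1→V2): just /t/ — single C goes to the following onset.
/u…i/ gap (V2→V3): /sv/; trying suffixes from longest down, /v/ is the first permitted one, so coda /s/ | onset /v/.
/i…e/ gap (V3→V4): /nt/ — longest licit onset from the right is /t/, leaving /n/ as coda.

sno.tus.vin.te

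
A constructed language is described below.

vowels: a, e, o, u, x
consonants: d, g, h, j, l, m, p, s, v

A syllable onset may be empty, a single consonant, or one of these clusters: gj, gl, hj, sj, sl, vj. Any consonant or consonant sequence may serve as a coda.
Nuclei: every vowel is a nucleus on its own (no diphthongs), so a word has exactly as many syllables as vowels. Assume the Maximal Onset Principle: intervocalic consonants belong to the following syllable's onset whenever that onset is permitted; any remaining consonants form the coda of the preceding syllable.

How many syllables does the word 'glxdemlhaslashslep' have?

Nuclei (vowels): x, e, a, a, e → 5 syllables.

5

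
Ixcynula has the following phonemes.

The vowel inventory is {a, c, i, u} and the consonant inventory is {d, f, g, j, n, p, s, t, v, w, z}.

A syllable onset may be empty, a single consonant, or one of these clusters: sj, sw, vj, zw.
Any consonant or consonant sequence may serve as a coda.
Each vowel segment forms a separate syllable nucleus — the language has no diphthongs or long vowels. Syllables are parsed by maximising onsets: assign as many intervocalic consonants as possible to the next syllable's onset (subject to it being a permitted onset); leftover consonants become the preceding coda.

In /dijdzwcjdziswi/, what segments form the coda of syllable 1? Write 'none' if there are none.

jd

Nuclei (vowels): i, c, i, i → 4 syllables.
σ1/σ2 boundary: /jdzw/ — longest licit onset from the right is /zw/, leaving /jd/ as coda.
σ2/σ3 boundary: /jdz/; trying suffixes from longest down, /z/ is the first permitted one, so coda /jd/ | onset /z/.
σ3/σ4 boundary: /sw/ — entire cluster is a permitted onset → onset /sw/, coda ∅.
Syllabification: dijd.zwcjd.zi.swi.
Syllable 1 is /dijd/: onset /d/, nucleus /i/, coda /jd/.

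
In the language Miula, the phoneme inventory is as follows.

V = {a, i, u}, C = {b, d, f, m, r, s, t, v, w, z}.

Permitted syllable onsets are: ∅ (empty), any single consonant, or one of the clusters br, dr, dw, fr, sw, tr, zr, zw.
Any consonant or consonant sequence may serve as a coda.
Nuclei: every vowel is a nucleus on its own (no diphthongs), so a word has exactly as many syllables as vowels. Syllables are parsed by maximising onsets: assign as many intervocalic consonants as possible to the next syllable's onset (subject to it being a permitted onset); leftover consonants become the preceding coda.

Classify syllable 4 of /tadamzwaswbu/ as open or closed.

open

The vowels are a, a, a, u — 4 nuclei, so 4 syllables.
σ1/σ2 boundary: /d/ is a single consonant, so it becomes the next onset.
σ2/σ3 boundary: cluster /mzw/ — the longest permitted-onset suffix is /zw/; onset = /zw/, preceding coda = /m/.
σ3/σ4 boundary: cluster /swb/ — the longest permitted-onset suffix is /b/; onset = /b/, preceding coda = /sw/.
Syllabification: ta.dam.zwasw.bu.
Syllable 4 is /bu/; it ends in its nucleus with no coda, so it is open.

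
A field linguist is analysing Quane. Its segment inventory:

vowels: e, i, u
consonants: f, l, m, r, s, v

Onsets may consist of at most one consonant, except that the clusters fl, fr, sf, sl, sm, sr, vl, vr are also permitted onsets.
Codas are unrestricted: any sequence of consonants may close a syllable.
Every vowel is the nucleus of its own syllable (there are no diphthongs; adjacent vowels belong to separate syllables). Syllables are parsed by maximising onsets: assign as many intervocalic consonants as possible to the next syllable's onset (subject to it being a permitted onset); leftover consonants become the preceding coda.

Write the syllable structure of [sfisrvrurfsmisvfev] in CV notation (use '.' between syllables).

Vowels present: i, u, i, e; each is a nucleus, giving 4 syllables.
/i…u/ gap (V1→V2): /srvr/ — longest licit onset from the right is /vr/, leaving /sr/ as coda.
/u…i/ gap (V2→V3): /rfsm/ splits as /rf/ + /sm/ (/sm/ is the longest suffix that is a licit onset).
/i…e/ gap (V3→V4): cluster /svf/ — the longest permitted-onset suffix is /f/; onset = /f/, preceding coda = /sv/.
Result: sfisr.vrurf.smisv.fev.
Mapping each syllable to C/V: /sfisr/ → CCVCC, /vrurf/ → CCVCC, /smisv/ → CCVCC, /fev/ → CVC.

CCVCC.CCVCC.CCVCC.CVC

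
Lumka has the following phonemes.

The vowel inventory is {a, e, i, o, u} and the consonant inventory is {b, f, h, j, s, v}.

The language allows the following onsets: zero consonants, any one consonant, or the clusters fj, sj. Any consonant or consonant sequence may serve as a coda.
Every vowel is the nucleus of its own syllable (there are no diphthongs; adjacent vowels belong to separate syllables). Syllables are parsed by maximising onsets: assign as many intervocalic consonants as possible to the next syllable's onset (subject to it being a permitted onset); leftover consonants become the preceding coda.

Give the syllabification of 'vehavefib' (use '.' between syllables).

Nuclei (vowels): e, a, e, i → 4 syllables.
/e…a/ gap (V1→V2): /h/ is a single consonant, so it becomes the next onset.
/a…e/ gap (V2→V3): just /v/ — single C goes to the following onset.
/e…i/ gap (V3→V4): just /f/ — single C goes to the following onset.

ve.ha.ve.fib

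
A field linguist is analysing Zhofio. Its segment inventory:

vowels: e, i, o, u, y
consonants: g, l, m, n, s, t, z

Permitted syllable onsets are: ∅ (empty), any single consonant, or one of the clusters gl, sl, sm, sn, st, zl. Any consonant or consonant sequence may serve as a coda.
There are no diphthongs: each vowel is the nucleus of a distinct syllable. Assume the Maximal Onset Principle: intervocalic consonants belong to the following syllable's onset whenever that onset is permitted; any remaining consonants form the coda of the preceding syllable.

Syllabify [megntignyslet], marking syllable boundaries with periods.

Nuclei (vowels): e, i, y, e → 4 syllables.
V1 /e/ – V2 /i/: /gnt/ splits as /gn/ + /t/ (/t/ is the longest suffix that is a licit onset).
V2 /i/ – V3 /y/: cluster /gn/ — the longest permitted-onset suffix is /n/; onset = /n/, preceding coda = /g/.
V3 /y/ – V4 /e/: cluster /sl/ — /sl/ is itself a permitted onset, so the whole cluster goes right; preceding coda = ∅.

megn.tig.ny.slet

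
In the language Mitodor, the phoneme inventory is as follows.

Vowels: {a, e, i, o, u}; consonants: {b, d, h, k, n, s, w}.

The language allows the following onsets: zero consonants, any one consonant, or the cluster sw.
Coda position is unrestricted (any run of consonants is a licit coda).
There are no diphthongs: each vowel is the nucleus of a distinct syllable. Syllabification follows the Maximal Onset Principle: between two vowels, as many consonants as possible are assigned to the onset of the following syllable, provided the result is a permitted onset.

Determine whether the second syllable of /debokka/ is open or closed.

Nuclei (vowels): e, o, a → 3 syllables.
σ1/σ2 boundary: /b/ → onset of the next syllable (single consonants are always licit onsets).
σ2/σ3 boundary: /kk/; trying suffixes from longest down, /k/ is the first permitted one, so coda /k/ | onset /k/.
Result: de.bok.ka.
Syllable 2 is /bok/ with coda /k/, so it is closed.

closed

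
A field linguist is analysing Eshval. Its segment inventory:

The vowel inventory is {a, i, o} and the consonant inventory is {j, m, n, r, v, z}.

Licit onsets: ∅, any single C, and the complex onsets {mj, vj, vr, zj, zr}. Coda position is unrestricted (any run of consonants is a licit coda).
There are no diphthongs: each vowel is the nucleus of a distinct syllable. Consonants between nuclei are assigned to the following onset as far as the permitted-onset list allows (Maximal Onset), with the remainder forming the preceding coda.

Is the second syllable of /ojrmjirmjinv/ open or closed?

Nuclei (vowels): o, i, i → 3 syllables.
V1 /o/ – V2 /i/: /jrmj/; trying suffixes from longest down, /mj/ is the first permitted one, so coda /jr/ | onset /mj/.
V2 /i/ – V3 /i/: /rmj/; trying suffixes from longest down, /mj/ is the first permitted one, so coda /r/ | onset /mj/.
Syllabification: ojr.mjir.mjinv.
Syllable 2 is /mjir/ with coda /r/, so it is closed.

closed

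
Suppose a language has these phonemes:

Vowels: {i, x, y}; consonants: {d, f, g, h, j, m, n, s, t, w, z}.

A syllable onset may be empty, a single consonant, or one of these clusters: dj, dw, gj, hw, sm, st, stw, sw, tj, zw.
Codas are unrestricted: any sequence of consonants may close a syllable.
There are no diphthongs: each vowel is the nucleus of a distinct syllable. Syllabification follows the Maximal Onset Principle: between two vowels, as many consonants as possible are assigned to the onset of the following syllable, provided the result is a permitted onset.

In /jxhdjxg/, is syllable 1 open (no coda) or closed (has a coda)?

Nuclei (vowels): x, x → 2 syllables.
Between /x/ (V1) and /x/ (V2): cluster /hdj/ — the longest permitted-onset suffix is /dj/; onset = /dj/, preceding coda = /h/.
Result: jxh.djxg.
Syllable 1 is /jxh/ with coda /h/, so it is closed.

closed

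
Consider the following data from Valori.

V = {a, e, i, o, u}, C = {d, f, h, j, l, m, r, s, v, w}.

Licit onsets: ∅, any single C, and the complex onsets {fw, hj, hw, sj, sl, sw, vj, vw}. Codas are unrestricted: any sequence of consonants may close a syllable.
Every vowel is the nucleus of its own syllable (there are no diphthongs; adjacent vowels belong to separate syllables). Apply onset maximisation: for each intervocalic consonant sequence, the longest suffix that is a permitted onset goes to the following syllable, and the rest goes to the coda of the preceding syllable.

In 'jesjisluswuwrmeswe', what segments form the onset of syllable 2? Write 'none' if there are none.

sj

Nuclei (vowels): e, i, u, u, e, e → 6 syllables.
Between /e/ (V1) and /i/ (V2): cluster /sj/ — /sj/ is itself a permitted onset, so the whole cluster goes right; preceding coda = ∅.
Between /i/ (V2) and /u/ (V3): /sl/ is a licit onset in full, so it all attaches to the next syllable.
Between /u/ (V3) and /u/ (V4): /sw/ — entire cluster is a permitted onset → onset /sw/, coda ∅.
Between /u/ (V4) and /e/ (V5): /wrm/ — longest licit onset from the right is /m/, leaving /wr/ as coda.
Between /e/ (V5) and /e/ (V6): /sw/ — entire cluster is a permitted onset → onset /sw/, coda ∅.
Result: je.sji.slu.swuwr.me.swe.
Syllable 2 is /sji/: onset /sj/, nucleus /i/, coda ∅.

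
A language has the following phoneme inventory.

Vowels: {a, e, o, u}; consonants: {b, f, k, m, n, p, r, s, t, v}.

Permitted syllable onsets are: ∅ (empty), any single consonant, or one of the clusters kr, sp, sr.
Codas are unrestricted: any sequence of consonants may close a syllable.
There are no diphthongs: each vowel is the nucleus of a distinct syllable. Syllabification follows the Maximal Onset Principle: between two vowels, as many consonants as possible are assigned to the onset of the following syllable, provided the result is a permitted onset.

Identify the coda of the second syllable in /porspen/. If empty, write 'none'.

n

Nuclei (vowels): o, e → 2 syllables.
σ1/σ2 boundary: /rsp/ splits as /r/ + /sp/ (/sp/ is the longest suffix that is a licit onset).
So the parse is por.spen.
Syllable 2 is /spen/: onset /sp/, nucleus /e/, coda /n/.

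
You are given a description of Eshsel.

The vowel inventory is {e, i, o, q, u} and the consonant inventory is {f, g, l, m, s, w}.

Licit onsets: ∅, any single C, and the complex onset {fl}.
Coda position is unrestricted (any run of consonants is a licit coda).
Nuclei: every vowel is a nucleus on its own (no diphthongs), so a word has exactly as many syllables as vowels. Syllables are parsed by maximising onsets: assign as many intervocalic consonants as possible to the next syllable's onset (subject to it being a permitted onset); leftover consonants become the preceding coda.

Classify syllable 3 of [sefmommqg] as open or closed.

closed

Vowels present: e, o, q; each is a nucleus, giving 3 syllables.
/e…o/ gap (V1→V2): /fm/ splits as /f/ + /m/ (/m/ is the longest suffix that is a licit onset).
/o…q/ gap (V2→V3): /mm/ splits as /m/ + /m/ (/m/ is the longest suffix that is a licit onset).
So the parse is sef.mom.mqg.
Syllable 3 is /mqg/ with coda /g/, so it is closed.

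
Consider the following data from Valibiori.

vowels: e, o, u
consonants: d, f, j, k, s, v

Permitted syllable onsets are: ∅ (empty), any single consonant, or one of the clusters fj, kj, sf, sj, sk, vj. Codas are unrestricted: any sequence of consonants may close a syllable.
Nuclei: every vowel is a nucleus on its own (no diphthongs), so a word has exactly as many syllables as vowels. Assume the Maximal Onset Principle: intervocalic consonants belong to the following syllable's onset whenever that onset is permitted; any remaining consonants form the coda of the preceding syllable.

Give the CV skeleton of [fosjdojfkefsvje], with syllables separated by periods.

Vowels present: o, o, e, e; each is a nucleus, giving 4 syllables.
Between /o/ (V1) and /o/ (V2): /sjd/ splits as /sj/ + /d/ (/d/ is the longest suffix that is a licit onset).
Between /o/ (V2) and /e/ (V3): /jfk/ splits as /jf/ + /k/ (/k/ is the longest suffix that is a licit onset).
Between /e/ (V3) and /e/ (V4): /fsvj/ — longest licit onset from the right is /vj/, leaving /fs/ as coda.
So the parse is fosj.dojf.kefs.vje.
Mapping each syllable to C/V: /fosj/ → CVCC, /dojf/ → CVCC, /kefs/ → CVCC, /vje/ → CCV.

CVCC.CVCC.CVCC.CCV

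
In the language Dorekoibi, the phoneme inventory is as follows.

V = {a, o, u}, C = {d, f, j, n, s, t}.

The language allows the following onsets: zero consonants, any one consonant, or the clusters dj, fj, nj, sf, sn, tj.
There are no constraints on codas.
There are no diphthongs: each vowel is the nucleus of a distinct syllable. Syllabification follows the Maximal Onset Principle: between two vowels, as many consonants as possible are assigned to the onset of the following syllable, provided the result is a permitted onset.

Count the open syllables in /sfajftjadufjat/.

2

Vowels present: a, a, u, a; each is a nucleus, giving 4 syllables.
Between /a/ (V1) and /a/ (V2): cluster /jftj/ — the longest permitted-onset suffix is /tj/; onset = /tj/, preceding coda = /jf/.
Between /a/ (V2) and /u/ (V3): /d/ is a single consonant, so it becomes the next onset.
Between /u/ (V3) and /a/ (V4): cluster /fj/ — /fj/ is itself a permitted onset, so the whole cluster goes right; preceding coda = ∅.
Result: sfajf.tja.du.fjat.
Classifying each syllable: /sfajf/ (closed), /tja/ (open), /du/ (open), /fjat/ (closed).
Open syllables: 2.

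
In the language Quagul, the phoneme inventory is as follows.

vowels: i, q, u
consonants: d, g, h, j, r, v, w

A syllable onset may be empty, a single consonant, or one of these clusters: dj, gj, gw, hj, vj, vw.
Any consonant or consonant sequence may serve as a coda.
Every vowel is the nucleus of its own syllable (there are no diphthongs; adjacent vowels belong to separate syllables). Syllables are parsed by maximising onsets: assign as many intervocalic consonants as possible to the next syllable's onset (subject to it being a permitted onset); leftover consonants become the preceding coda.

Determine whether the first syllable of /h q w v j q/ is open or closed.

The vowels are q, q — 2 nuclei, so 2 syllables.
σ1/σ2 boundary: cluster /wvj/ — the longest permitted-onset suffix is /vj/; onset = /vj/, preceding coda = /w/.
Putting it together: hqw.vjq.
Syllable 1 is /hqw/ with coda /w/, so it is closed.

closed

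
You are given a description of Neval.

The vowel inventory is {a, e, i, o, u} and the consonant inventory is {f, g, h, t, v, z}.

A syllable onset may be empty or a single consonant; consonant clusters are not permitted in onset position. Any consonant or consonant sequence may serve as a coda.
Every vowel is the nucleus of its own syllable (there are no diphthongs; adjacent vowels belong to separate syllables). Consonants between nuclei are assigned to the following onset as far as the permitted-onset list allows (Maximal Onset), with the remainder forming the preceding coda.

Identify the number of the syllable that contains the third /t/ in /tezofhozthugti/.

5

Vowels present: e, o, o, u, i; each is a nucleus, giving 5 syllables.
Between /e/ (V1) and /o/ (V2): just /z/ — single C goes to the following onset.
Between /o/ (V2) and /o/ (V3): /fh/ — longest licit onset from the right is /h/, leaving /f/ as coda.
Between /o/ (V3) and /u/ (V4): /zth/; trying suffixes from longest down, /h/ is the first permitted one, so coda /zt/ | onset /h/.
Between /u/ (V4) and /i/ (V5): /gt/; trying suffixes from longest down, /t/ is the first permitted one, so coda /g/ | onset /t/.
Putting it together: te.zof.hozt.hug.ti.
The third /t/ is in the onset of syllable 5 (/ti/).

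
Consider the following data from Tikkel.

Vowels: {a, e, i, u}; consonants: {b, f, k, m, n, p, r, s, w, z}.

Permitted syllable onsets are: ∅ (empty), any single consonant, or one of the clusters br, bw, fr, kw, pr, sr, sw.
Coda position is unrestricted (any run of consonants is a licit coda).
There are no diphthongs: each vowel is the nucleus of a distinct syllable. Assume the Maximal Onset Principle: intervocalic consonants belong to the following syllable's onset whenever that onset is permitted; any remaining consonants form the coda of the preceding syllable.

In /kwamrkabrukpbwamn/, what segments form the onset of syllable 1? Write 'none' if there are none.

kw

The vowels are a, a, u, a — 4 nuclei, so 4 syllables.
Between /a/ (V1) and /a/ (V2): cluster /mrk/ — the longest permitted-onset suffix is /k/; onset = /k/, preceding coda = /mr/.
Between /a/ (V2) and /u/ (V3): cluster /br/ — /br/ is itself a permitted onset, so the whole cluster goes right; preceding coda = ∅.
Between /u/ (V3) and /a/ (V4): cluster /kpbw/ — the longest permitted-onset suffix is /bw/; onset = /bw/, preceding coda = /kp/.
Putting it together: kwamr.ka.brukp.bwamn.
Syllable 1 is /kwamr/: onset /kw/, nucleus /a/, coda /mr/.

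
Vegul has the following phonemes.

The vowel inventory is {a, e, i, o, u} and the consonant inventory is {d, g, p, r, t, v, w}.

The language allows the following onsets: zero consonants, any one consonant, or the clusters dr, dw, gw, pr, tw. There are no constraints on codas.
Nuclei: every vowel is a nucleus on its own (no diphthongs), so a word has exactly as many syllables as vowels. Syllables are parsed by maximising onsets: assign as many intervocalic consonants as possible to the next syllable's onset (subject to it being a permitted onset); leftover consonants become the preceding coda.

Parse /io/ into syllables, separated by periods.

Vowels present: i, o; each is a nucleus, giving 2 syllables.
/i…o/ gap (V1→V2): nothing intervenes; syllable break is V.V.

i.o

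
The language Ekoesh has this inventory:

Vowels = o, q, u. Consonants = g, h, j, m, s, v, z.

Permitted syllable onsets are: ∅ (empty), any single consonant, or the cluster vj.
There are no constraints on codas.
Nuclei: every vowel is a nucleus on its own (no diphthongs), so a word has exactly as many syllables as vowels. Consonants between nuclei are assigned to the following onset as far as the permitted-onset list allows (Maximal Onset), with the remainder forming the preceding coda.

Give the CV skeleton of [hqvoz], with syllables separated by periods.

CV.CVC

The vowels are q, o — 2 nuclei, so 2 syllables.
Between /q/ (V1) and /o/ (V2): /v/ is a single consonant, so it becomes the next onset.
Syllabification: hq.voz.
Mapping each syllable to C/V: /hq/ → CV, /voz/ → CVC.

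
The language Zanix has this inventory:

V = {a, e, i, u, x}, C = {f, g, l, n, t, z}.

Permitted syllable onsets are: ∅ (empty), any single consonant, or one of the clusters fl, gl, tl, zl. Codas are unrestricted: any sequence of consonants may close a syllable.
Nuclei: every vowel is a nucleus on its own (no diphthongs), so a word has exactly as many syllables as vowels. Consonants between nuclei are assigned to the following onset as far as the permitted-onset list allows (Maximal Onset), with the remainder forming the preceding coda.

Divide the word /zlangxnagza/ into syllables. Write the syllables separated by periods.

zlan.gx.nag.za

The vowels are a, x, a, a — 4 nuclei, so 4 syllables.
/a…x/ gap (V1→V2): /ng/ — longest licit onset from the right is /g/, leaving /n/ as coda.
/x…a/ gap (V2→V3): /n/ → onset of the next syllable (single consonants are always licit onsets).
/a…a/ gap (V3→V4): /gz/ — longest licit onset from the right is /z/, leaving /g/ as coda.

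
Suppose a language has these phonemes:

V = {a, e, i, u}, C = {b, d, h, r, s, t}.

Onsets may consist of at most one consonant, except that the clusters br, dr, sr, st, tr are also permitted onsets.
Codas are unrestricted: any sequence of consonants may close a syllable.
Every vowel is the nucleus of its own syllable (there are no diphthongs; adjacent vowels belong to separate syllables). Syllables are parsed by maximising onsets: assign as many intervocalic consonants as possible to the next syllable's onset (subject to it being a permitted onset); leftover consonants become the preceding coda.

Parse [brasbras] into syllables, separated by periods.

bras.bras

Nuclei (vowels): a, a → 2 syllables.
Between /a/ (V1) and /a/ (V2): /sbr/ splits as /s/ + /br/ (/br/ is the longest suffix that is a licit onset).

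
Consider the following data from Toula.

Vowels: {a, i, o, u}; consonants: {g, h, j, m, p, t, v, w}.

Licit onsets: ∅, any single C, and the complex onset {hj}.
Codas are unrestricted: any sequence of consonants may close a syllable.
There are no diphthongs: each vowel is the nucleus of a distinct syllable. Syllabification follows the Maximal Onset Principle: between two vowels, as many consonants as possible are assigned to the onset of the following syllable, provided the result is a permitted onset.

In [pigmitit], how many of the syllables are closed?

2

Nuclei (vowels): i, i, i → 3 syllables.
Between /i/ (V1) and /i/ (V2): /gm/ — longest licit onset from the right is /m/, leaving /g/ as coda.
Between /i/ (V2) and /i/ (V3): just /t/ — single C goes to the following onset.
Result: pig.mi.tit.
Classifying each syllable: /pig/ (closed), /mi/ (open), /tit/ (closed).
Closed syllables: 2.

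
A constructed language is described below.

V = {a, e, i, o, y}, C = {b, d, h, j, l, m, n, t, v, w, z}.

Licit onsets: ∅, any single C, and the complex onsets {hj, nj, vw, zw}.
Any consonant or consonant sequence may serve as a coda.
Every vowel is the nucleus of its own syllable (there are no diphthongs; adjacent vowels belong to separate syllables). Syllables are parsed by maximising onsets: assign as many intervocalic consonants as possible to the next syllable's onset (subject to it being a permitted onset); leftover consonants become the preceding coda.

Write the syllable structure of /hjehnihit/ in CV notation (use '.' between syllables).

CCVC.CV.CVC

Nuclei (vowels): e, i, i → 3 syllables.
σ1/σ2 boundary: cluster /hn/ — the longest permitted-onset suffix is /n/; onset = /n/, preceding coda = /h/.
σ2/σ3 boundary: just /h/ — single C goes to the following onset.
So the parse is hjeh.ni.hit.
Mapping each syllable to C/V: /hjeh/ → CCVC, /ni/ → CV, /hit/ → CVC.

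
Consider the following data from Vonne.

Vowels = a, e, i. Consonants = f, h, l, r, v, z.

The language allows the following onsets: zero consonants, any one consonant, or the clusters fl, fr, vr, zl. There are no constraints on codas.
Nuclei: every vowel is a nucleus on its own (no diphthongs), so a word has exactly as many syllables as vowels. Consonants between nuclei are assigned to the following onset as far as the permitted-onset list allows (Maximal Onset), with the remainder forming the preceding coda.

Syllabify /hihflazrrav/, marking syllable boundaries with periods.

Nuclei (vowels): i, a, a → 3 syllables.
/i…a/ gap (V1→V2): /hfl/; trying suffixes from longest down, /fl/ is the first permitted one, so coda /h/ | onset /fl/.
/a…a/ gap (V2→V3): /zrr/ — longest licit onset from the right is /r/, leaving /zr/ as coda.

hih.flazr.rav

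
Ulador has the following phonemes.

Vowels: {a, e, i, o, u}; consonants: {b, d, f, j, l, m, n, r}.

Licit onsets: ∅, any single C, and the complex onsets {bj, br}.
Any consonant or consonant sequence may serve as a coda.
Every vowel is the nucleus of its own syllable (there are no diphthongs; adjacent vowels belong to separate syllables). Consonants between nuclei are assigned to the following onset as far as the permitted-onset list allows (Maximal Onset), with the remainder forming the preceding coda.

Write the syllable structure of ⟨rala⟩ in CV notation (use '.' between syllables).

CV.CV

The vowels are a, a — 2 nuclei, so 2 syllables.
Between /a/ (V1) and /a/ (V2): /l/ is a single consonant, so it becomes the next onset.
Result: ra.la.
Mapping each syllable to C/V: /ra/ → CV, /la/ → CV.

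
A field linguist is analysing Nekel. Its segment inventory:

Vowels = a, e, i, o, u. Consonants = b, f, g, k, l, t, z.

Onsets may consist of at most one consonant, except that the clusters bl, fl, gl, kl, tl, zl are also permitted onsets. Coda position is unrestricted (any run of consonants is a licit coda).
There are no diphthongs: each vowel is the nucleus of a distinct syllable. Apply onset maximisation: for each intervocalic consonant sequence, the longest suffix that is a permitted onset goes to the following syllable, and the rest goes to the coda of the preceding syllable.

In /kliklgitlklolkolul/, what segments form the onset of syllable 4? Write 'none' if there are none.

Vowels present: i, i, o, o, u; each is a nucleus, giving 5 syllables.
σ1/σ2 boundary: cluster /klg/ — the longest permitted-onset suffix is /g/; onset = /g/, preceding coda = /kl/.
σ2/σ3 boundary: /tlkl/ splits as /tl/ + /kl/ (/kl/ is the longest suffix that is a licit onset).
σ3/σ4 boundary: /lk/ — longest licit onset from the right is /k/, leaving /l/ as coda.
σ4/σ5 boundary: /l/ → onset of the next syllable (single consonants are always licit onsets).
Syllabification: klikl.gitl.klol.ko.lul.
Syllable 4 is /ko/: onset /k/, nucleus /o/, coda ∅.

k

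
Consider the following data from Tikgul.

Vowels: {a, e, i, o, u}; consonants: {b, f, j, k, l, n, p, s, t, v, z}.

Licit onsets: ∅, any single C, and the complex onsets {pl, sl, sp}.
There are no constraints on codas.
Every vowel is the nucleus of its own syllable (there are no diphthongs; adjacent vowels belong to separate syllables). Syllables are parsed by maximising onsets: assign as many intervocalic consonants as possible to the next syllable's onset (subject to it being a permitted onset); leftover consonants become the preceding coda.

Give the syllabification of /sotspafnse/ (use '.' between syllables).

sot.spafn.se

Nuclei (vowels): o, a, e → 3 syllables.
Between /o/ (V1) and /a/ (V2): /tsp/ — longest licit onset from the right is /sp/, leaving /t/ as coda.
Between /a/ (V2) and /e/ (V3): /fns/ — longest licit onset from the right is /s/, leaving /fn/ as coda.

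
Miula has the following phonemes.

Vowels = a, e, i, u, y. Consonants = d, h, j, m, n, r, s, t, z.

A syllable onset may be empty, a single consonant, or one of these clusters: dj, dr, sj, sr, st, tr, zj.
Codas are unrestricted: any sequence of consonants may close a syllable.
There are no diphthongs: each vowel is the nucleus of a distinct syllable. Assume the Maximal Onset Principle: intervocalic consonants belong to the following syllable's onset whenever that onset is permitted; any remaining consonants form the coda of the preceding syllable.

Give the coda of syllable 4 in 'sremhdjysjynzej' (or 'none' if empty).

j

Vowels present: e, y, y, e; each is a nucleus, giving 4 syllables.
σ1/σ2 boundary: /mhdj/ — longest licit onset from the right is /dj/, leaving /mh/ as coda.
σ2/σ3 boundary: /sj/ — entire cluster is a permitted onset → onset /sj/, coda ∅.
σ3/σ4 boundary: /nz/; trying suffixes from longest down, /z/ is the first permitted one, so coda /n/ | onset /z/.
Syllabification: sremh.djy.sjyn.zej.
Syllable 4 is /zej/: onset /z/, nucleus /e/, coda /j/.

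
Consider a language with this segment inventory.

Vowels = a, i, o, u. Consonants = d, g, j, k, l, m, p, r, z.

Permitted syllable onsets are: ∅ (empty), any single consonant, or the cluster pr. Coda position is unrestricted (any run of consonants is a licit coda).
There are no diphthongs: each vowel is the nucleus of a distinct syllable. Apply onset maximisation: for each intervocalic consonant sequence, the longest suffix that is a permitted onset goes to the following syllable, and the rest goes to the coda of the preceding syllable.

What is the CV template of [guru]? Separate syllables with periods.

Vowels present: u, u; each is a nucleus, giving 2 syllables.
V1 /u/ – V2 /u/: /r/ is a single consonant, so it becomes the next onset.
So the parse is gu.ru.
Mapping each syllable to C/V: /gu/ → CV, /ru/ → CV.

CV.CV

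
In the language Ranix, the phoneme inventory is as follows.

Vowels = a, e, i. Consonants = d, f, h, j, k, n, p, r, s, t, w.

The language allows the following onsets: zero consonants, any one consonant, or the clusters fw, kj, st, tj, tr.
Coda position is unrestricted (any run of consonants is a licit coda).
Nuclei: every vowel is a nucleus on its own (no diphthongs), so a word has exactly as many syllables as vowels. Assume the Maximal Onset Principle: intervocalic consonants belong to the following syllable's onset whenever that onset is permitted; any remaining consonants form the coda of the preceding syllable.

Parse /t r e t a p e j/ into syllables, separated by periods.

The vowels are e, a, e — 3 nuclei, so 3 syllables.
V1 /e/ – V2 /a/: /t/ → onset of the next syllable (single consonants are always licit onsets).
V2 /a/ – V3 /e/: /p/ is a single consonant, so it becomes the next onset.

tre.ta.pej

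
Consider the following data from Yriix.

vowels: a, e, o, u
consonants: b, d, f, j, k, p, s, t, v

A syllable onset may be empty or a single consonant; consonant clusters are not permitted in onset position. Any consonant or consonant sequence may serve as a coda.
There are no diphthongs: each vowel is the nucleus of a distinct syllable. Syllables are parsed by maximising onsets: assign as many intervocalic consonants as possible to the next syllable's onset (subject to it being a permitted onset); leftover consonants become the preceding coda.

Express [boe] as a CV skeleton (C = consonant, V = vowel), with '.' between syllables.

CV.V

Nuclei (vowels): o, e → 2 syllables.
V1 /o/ – V2 /e/: nothing intervenes; syllable break is V.V.
So the parse is bo.e.
Mapping each syllable to C/V: /bo/ → CV, /e/ → V.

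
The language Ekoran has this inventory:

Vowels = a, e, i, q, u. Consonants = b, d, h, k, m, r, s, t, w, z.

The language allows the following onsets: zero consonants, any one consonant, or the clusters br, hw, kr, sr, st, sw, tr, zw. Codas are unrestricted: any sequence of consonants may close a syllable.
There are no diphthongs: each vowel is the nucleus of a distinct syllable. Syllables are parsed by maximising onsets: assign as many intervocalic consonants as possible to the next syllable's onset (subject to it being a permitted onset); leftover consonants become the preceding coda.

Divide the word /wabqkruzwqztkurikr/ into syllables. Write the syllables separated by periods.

Nuclei (vowels): a, q, u, q, u, i → 6 syllables.
/a…q/ gap (V1→V2): just /b/ — single C goes to the following onset.
/q…u/ gap (V2→V3): /kr/ is a licit onset in full, so it all attaches to the next syllable.
/u…q/ gap (V3→V4): /zw/ is a licit onset in full, so it all attaches to the next syllable.
/q…u/ gap (V4→V5): /ztk/ — longest licit onset from the right is /k/, leaving /zt/ as coda.
/u…i/ gap (V5→V6): /r/ → onset of the next syllable (single consonants are always licit onsets).

wa.bq.kru.zwqzt.ku.rikr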